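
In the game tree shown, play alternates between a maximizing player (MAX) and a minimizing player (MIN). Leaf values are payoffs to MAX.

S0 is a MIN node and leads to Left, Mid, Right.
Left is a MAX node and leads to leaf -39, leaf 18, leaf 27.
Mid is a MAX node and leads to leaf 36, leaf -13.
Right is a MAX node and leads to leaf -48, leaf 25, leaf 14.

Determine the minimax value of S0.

Left (MAX): max(-39, 18, 27) = 27
Mid (MAX): max(36, -13) = 36
Right (MAX): max(-48, 25, 14) = 25
S0 (MIN): min(27, 36, 25) = 25

25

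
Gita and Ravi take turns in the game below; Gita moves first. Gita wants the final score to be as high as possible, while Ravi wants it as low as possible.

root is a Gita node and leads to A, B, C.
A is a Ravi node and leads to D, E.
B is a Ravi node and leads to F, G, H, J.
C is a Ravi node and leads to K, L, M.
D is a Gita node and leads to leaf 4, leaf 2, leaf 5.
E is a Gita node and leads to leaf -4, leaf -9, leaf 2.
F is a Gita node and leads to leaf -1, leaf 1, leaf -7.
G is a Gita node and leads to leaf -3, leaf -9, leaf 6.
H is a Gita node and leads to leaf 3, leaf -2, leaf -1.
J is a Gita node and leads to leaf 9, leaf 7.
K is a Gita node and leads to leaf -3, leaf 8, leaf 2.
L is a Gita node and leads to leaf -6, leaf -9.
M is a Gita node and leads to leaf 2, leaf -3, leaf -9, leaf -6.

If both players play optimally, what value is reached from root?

2

D (Gita): max(4, 2, 5) = 5
E (Gita): max(-4, -9, 2) = 2
A (Ravi): min(5, 2) = 2
F (Gita): max(-1, 1, -7) = 1
G (Gita): max(-3, -9, 6) = 6
H (Gita): max(3, -2, -1) = 3
J (Gita): max(9, 7) = 9
B (Ravi): min(1, 6, 3, 9) = 1
K (Gita): max(-3, 8, 2) = 8
L (Gita): max(-6, -9) = -6
M (Gita): max(2, -3, -9, -6) = 2
C (Ravi): min(8, -6, 2) = -6
root (Gita): max(2, 1, -6) = 2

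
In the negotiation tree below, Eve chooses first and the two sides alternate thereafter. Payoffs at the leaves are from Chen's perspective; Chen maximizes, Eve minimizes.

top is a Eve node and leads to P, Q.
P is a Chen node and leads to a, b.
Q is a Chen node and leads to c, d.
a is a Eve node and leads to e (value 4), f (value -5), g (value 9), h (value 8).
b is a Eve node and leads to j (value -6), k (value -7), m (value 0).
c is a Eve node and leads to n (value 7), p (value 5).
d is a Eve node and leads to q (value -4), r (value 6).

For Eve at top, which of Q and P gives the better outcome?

c (Eve): min(7, 5) = 5
d (Eve): min(-4, 6) = -4
Q (Chen): max(5, -4) = 5
a (Eve): min(4, -5, 9, 8) = -5
b (Eve): min(-6, -7, 0) = -7
P (Chen): max(-5, -7) = -5
Eve prefers the lower value; Q=5, P=-5. P is better since -5 < 5.

P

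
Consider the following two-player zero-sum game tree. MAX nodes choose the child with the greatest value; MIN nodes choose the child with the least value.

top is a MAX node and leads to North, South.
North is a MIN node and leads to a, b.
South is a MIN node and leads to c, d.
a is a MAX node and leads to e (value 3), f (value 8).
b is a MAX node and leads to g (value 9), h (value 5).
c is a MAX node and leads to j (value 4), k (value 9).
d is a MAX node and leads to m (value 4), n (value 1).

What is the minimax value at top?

8

a (MAX): max(3, 8) = 8
b (MAX): max(9, 5) = 9
North (MIN): min(8, 9) = 8
c (MAX): max(4, 9) = 9
d (MAX): max(4, 1) = 4
South (MIN): min(9, 4) = 4
top (MAX): max(8, 4) = 8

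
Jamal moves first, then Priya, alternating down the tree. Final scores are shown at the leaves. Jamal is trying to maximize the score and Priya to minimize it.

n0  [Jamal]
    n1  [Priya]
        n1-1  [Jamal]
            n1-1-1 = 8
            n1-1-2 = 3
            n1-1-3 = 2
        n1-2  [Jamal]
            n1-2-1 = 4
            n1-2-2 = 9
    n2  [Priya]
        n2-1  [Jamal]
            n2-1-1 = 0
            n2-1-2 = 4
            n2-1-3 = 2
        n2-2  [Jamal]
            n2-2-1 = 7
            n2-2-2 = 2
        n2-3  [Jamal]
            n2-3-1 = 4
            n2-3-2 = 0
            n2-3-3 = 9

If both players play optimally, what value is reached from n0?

n1-1 (Jamal): max(8, 3, 2) = 8
n1-2 (Jamal): max(4, 9) = 9
n1 (Priya): min(8, 9) = 8
n2-1 (Jamal): max(0, 4, 2) = 4
n2-2 (Jamal): max(7, 2) = 7
n2-3 (Jamal): max(4, 0, 9) = 9
n2 (Priya): min(4, 7, 9) = 4
n0 (Jamal): max(8, 4) = 8

8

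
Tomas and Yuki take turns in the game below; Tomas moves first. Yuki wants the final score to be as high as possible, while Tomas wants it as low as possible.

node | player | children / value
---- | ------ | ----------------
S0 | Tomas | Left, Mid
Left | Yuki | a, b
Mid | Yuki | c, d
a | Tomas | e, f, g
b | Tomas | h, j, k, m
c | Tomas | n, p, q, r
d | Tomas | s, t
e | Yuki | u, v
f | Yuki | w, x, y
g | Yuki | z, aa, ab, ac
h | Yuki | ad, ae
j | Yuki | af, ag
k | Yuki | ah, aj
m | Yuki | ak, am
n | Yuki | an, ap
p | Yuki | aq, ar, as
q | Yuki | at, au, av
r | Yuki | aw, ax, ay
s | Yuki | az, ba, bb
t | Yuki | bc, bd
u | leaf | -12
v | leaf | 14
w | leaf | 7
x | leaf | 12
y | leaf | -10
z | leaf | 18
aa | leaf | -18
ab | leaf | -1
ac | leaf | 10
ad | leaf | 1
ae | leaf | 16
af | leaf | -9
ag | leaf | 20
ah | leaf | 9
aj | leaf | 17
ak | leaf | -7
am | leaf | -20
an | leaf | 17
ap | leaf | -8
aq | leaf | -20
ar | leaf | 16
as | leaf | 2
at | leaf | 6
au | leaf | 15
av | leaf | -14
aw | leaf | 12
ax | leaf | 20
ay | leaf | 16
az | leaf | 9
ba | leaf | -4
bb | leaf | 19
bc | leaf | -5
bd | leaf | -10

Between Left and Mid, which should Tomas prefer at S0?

Left

e (Yuki): max(-12, 14) = 14
f (Yuki): max(7, 12, -10) = 12
g (Yuki): max(18, -18, -1, 10) = 18
a (Tomas): min(14, 12, 18) = 12
h (Yuki): max(1, 16) = 16
j (Yuki): max(-9, 20) = 20
k (Yuki): max(9, 17) = 17
m (Yuki): max(-7, -20) = -7
b (Tomas): min(16, 20, 17, -7) = -7
Left (Yuki): max(12, -7) = 12
n (Yuki): max(17, -8) = 17
p (Yuki): max(-20, 16, 2) = 16
q (Yuki): max(6, 15, -14) = 15
r (Yuki): max(12, 20, 16) = 20
c (Tomas): min(17, 16, 15, 20) = 15
s (Yuki): max(9, -4, 19) = 19
t (Yuki): max(-5, -10) = -5
d (Tomas): min(19, -5) = -5
Mid (Yuki): max(15, -5) = 15
Tomas prefers the lower value; Left=12, Mid=15. Left is better since 12 < 15.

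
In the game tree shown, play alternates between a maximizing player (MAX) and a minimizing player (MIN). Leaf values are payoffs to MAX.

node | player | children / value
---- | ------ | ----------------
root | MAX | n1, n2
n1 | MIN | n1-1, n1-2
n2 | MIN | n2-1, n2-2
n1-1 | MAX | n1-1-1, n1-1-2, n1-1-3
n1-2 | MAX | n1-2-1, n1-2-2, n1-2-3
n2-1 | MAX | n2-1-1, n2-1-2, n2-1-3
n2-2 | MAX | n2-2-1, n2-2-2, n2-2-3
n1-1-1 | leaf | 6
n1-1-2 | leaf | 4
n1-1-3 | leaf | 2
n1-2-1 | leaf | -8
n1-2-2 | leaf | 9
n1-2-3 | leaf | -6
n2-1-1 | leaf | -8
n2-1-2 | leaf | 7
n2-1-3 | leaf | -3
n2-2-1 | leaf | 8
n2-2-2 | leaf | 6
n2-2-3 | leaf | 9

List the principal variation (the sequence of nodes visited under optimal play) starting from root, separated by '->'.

root -> n2 -> n2-1 -> n2-1-2

n1-1 (MAX): max(6, 4, 2) = 6
n1-2 (MAX): max(-8, 9, -6) = 9
n1 (MIN): min(6, 9) = 6
n2-1 (MAX): max(-8, 7, -3) = 7
n2-2 (MAX): max(8, 6, 9) = 9
n2 (MIN): min(7, 9) = 7
root (MAX): max(6, 7) = 7
At root, MAX picks n2 (highest: 7).
At n2, MIN picks n2-1 (lowest: 7).
At n2-1, MAX picks n2-1-2 (highest: 7).
Terminal value 7.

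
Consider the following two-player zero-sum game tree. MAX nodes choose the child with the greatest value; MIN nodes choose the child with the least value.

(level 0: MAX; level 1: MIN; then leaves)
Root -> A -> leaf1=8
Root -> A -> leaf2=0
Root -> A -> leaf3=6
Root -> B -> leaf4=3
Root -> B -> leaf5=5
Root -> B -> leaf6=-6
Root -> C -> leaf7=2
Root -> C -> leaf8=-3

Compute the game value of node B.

B (MIN): min(3, 5, -6) = -6

-6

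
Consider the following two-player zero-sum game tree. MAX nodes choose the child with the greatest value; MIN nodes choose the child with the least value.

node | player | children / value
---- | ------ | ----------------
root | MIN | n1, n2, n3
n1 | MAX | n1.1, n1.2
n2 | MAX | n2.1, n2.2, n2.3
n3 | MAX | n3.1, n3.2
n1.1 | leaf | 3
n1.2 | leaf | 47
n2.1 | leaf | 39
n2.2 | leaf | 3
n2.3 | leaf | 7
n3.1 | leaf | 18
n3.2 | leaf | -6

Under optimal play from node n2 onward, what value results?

39

n2 (MAX): max(39, 3, 7) = 39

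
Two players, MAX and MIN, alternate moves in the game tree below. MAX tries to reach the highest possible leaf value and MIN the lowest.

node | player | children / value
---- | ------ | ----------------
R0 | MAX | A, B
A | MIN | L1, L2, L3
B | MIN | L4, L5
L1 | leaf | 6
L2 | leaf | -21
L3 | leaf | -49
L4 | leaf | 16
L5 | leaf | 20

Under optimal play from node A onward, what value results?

-49

A (MIN): min(6, -21, -49) = -49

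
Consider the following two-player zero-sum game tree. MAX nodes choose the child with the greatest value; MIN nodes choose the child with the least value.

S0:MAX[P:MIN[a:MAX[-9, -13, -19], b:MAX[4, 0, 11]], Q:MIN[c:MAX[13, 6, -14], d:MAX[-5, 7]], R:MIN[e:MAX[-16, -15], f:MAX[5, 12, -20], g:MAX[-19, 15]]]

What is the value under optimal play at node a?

a (MAX): max(-9, -13, -19) = -9

-9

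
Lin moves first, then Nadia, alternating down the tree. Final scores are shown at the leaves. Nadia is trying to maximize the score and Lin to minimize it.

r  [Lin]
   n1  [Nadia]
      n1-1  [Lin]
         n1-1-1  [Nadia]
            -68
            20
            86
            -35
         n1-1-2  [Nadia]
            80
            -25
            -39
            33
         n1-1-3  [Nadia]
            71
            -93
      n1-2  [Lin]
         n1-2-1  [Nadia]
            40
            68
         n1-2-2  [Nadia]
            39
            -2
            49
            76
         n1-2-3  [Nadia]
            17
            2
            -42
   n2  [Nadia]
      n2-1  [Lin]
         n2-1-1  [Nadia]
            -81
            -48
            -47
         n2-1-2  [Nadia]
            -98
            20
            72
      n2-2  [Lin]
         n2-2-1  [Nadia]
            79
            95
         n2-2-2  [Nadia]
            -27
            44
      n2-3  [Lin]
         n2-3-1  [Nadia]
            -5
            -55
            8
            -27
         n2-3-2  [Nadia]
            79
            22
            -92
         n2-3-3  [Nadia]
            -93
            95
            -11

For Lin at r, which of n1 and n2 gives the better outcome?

n2

n1-1-1 (Nadia): max(-68, 20, 86, -35) = 86
n1-1-2 (Nadia): max(80, -25, -39, 33) = 80
n1-1-3 (Nadia): max(71, -93) = 71
n1-1 (Lin): min(86, 80, 71) = 71
n1-2-1 (Nadia): max(40, 68) = 68
n1-2-2 (Nadia): max(39, -2, 49, 76) = 76
n1-2-3 (Nadia): max(17, 2, -42) = 17
n1-2 (Lin): min(68, 76, 17) = 17
n1 (Nadia): max(71, 17) = 71
n2-1-1 (Nadia): max(-81, -48, -47) = -47
n2-1-2 (Nadia): max(-98, 20, 72) = 72
n2-1 (Lin): min(-47, 72) = -47
n2-2-1 (Nadia): max(79, 95) = 95
n2-2-2 (Nadia): max(-27, 44) = 44
n2-2 (Lin): min(95, 44) = 44
n2-3-1 (Nadia): max(-5, -55, 8, -27) = 8
n2-3-2 (Nadia): max(79, 22, -92) = 79
n2-3-3 (Nadia): max(-93, 95, -11) = 95
n2-3 (Lin): min(8, 79, 95) = 8
n2 (Nadia): max(-47, 44, 8) = 44
Lin prefers the lower value; n1=71, n2=44. n2 is better since 44 < 71.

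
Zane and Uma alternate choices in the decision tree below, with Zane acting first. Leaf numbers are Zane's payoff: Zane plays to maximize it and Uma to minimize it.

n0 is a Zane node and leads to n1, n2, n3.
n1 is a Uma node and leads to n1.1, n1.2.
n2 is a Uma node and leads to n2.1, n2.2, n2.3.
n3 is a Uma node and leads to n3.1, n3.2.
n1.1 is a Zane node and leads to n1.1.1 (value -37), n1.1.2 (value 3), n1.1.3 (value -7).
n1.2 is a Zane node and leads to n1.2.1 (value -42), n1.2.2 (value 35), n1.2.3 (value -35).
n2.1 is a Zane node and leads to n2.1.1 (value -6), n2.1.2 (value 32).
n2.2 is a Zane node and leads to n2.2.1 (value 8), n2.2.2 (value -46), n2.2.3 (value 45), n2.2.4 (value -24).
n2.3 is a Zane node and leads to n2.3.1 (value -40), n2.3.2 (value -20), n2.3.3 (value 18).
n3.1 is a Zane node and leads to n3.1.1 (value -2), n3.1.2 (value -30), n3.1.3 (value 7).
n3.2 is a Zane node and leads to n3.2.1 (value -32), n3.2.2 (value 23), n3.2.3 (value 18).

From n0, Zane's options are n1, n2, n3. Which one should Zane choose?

n2

n1.1 (Zane): max(-37, 3, -7) = 3
n1.2 (Zane): max(-42, 35, -35) = 35
n1 (Uma): min(3, 35) = 3
n2.1 (Zane): max(-6, 32) = 32
n2.2 (Zane): max(8, -46, 45, -24) = 45
n2.3 (Zane): max(-40, -20, 18) = 18
n2 (Uma): min(32, 45, 18) = 18
n3.1 (Zane): max(-2, -30, 7) = 7
n3.2 (Zane): max(-32, 23, 18) = 23
n3 (Uma): min(7, 23) = 7
n0 (Zane): max(3, 18, 7) = 18
Zane at n0 wants the highest of {n1=3, n2=18, n3=7}, so chooses n2.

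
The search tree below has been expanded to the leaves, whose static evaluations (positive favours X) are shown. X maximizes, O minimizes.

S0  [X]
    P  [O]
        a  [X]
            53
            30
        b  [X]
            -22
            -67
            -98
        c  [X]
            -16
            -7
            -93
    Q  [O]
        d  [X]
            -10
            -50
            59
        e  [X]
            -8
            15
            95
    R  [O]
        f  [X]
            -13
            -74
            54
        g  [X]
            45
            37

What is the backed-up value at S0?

59

a (X): max(53, 30) = 53
b (X): max(-22, -67, -98) = -22
c (X): max(-16, -7, -93) = -7
P (O): min(53, -22, -7) = -22
d (X): max(-10, -50, 59) = 59
e (X): max(-8, 15, 95) = 95
Q (O): min(59, 95) = 59
f (X): max(-13, -74, 54) = 54
g (X): max(45, 37) = 45
R (O): min(54, 45) = 45
S0 (X): max(-22, 59, 45) = 59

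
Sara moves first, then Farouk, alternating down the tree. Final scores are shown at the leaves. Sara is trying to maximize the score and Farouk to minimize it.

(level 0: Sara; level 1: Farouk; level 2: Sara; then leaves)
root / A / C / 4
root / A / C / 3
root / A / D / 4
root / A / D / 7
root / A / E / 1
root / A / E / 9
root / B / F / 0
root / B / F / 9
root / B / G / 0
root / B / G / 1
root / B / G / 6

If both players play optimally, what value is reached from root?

C (Sara): max(4, 3) = 4
D (Sara): max(4, 7) = 7
E (Sara): max(1, 9) = 9
A (Farouk): min(4, 7, 9) = 4
F (Sara): max(0, 9) = 9
G (Sara): max(0, 1, 6) = 6
B (Farouk): min(9, 6) = 6
root (Sara): max(4, 6) = 6

6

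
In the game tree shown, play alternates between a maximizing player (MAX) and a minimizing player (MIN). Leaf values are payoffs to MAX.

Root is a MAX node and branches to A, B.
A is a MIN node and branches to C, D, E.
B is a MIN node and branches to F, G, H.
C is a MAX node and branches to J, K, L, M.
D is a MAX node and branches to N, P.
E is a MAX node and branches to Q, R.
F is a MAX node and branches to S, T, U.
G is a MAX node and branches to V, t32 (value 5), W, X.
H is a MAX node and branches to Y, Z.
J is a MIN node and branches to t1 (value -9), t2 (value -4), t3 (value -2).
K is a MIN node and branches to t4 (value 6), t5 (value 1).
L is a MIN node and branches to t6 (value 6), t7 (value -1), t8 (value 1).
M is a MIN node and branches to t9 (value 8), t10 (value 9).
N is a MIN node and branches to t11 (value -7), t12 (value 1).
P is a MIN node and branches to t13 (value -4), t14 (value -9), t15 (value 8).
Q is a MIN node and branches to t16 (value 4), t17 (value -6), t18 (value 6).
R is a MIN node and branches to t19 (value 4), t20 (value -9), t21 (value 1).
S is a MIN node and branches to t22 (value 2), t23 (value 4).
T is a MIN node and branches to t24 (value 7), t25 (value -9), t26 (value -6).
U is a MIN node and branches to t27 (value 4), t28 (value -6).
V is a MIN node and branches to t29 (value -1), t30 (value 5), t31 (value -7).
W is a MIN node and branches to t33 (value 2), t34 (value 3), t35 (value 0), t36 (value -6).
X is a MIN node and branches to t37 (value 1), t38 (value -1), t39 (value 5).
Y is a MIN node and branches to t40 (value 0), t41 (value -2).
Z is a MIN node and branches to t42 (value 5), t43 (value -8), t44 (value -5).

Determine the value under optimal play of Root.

-2

J (MIN): min(-9, -4, -2) = -9
K (MIN): min(6, 1) = 1
L (MIN): min(6, -1, 1) = -1
M (MIN): min(8, 9) = 8
C (MAX): max(-9, 1, -1, 8) = 8
N (MIN): min(-7, 1) = -7
P (MIN): min(-4, -9, 8) = -9
D (MAX): max(-7, -9) = -7
Q (MIN): min(4, -6, 6) = -6
R (MIN): min(4, -9, 1) = -9
E (MAX): max(-6, -9) = -6
A (MIN): min(8, -7, -6) = -7
S (MIN): min(2, 4) = 2
T (MIN): min(7, -9, -6) = -9
U (MIN): min(4, -6) = -6
F (MAX): max(2, -9, -6) = 2
V (MIN): min(-1, 5, -7) = -7
W (MIN): min(2, 3, 0, -6) = -6
X (MIN): min(1, -1, 5) = -1
G (MAX): max(-7, 5, -6, -1) = 5
Y (MIN): min(0, -2) = -2
Z (MIN): min(5, -8, -5) = -8
H (MAX): max(-2, -8) = -2
B (MIN): min(2, 5, -2) = -2
Root (MAX): max(-7, -2) = -2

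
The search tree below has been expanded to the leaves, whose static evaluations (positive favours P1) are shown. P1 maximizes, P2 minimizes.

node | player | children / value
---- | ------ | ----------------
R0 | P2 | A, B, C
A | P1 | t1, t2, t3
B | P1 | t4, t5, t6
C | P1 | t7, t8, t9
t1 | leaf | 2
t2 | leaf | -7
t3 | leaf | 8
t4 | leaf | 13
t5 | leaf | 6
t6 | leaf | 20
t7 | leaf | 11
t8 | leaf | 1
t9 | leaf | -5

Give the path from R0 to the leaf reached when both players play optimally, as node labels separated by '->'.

A (P1): max(2, -7, 8) = 8
B (P1): max(13, 6, 20) = 20
C (P1): max(11, 1, -5) = 11
R0 (P2): min(8, 20, 11) = 8
At R0, P2 picks A (lowest: 8).
At A, P1 picks t3 (highest: 8).
Terminal value 8.

R0 -> A -> t3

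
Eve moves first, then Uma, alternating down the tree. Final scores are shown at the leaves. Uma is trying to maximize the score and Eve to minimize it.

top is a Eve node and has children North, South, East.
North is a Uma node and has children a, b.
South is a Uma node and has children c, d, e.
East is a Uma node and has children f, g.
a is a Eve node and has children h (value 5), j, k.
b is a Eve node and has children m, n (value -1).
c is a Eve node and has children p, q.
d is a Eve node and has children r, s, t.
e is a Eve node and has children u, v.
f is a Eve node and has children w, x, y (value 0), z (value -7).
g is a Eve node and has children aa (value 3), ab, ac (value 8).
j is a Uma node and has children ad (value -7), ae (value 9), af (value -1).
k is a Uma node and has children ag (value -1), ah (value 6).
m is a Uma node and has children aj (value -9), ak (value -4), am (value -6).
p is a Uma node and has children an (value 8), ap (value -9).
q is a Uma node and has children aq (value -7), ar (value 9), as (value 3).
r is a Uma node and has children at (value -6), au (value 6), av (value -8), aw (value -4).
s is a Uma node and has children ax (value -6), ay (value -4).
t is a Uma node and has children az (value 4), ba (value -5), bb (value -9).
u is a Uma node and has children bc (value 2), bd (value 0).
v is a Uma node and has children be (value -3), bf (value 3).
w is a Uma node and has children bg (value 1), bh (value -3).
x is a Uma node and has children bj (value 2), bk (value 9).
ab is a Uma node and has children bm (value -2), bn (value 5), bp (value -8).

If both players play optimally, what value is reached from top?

j (Uma): max(-7, 9, -1) = 9
k (Uma): max(-1, 6) = 6
a (Eve): min(5, 9, 6) = 5
m (Uma): max(-9, -4, -6) = -4
b (Eve): min(-4, -1) = -4
North (Uma): max(5, -4) = 5
p (Uma): max(8, -9) = 8
q (Uma): max(-7, 9, 3) = 9
c (Eve): min(8, 9) = 8
r (Uma): max(-6, 6, -8, -4) = 6
s (Uma): max(-6, -4) = -4
t (Uma): max(4, -5, -9) = 4
d (Eve): min(6, -4, 4) = -4
u (Uma): max(2, 0) = 2
v (Uma): max(-3, 3) = 3
e (Eve): min(2, 3) = 2
South (Uma): max(8, -4, 2) = 8
w (Uma): max(1, -3) = 1
x (Uma): max(2, 9) = 9
f (Eve): min(1, 9, 0, -7) = -7
ab (Uma): max(-2, 5, -8) = 5
g (Eve): min(3, 5, 8) = 3
East (Uma): max(-7, 3) = 3
top (Eve): min(5, 8, 3) = 3

3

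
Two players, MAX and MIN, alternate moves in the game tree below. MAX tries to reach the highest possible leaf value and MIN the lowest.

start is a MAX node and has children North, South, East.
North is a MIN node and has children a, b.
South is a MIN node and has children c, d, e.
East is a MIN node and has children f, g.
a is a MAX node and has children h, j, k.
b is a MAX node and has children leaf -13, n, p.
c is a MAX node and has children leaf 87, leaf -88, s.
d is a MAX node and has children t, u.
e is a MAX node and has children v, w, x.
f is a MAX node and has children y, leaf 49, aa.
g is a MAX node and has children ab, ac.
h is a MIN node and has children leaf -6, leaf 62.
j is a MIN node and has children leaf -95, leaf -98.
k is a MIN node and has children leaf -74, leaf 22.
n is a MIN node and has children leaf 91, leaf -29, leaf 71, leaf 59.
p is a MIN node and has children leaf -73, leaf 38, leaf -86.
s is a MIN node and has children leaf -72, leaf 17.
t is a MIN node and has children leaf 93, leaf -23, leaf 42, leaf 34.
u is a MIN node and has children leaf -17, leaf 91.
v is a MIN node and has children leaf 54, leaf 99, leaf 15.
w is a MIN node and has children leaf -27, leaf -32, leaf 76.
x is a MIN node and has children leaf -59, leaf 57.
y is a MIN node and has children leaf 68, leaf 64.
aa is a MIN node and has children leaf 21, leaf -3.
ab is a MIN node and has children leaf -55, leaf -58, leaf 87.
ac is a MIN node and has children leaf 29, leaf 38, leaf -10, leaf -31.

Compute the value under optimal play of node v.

15

v (MIN): min(54, 99, 15) = 15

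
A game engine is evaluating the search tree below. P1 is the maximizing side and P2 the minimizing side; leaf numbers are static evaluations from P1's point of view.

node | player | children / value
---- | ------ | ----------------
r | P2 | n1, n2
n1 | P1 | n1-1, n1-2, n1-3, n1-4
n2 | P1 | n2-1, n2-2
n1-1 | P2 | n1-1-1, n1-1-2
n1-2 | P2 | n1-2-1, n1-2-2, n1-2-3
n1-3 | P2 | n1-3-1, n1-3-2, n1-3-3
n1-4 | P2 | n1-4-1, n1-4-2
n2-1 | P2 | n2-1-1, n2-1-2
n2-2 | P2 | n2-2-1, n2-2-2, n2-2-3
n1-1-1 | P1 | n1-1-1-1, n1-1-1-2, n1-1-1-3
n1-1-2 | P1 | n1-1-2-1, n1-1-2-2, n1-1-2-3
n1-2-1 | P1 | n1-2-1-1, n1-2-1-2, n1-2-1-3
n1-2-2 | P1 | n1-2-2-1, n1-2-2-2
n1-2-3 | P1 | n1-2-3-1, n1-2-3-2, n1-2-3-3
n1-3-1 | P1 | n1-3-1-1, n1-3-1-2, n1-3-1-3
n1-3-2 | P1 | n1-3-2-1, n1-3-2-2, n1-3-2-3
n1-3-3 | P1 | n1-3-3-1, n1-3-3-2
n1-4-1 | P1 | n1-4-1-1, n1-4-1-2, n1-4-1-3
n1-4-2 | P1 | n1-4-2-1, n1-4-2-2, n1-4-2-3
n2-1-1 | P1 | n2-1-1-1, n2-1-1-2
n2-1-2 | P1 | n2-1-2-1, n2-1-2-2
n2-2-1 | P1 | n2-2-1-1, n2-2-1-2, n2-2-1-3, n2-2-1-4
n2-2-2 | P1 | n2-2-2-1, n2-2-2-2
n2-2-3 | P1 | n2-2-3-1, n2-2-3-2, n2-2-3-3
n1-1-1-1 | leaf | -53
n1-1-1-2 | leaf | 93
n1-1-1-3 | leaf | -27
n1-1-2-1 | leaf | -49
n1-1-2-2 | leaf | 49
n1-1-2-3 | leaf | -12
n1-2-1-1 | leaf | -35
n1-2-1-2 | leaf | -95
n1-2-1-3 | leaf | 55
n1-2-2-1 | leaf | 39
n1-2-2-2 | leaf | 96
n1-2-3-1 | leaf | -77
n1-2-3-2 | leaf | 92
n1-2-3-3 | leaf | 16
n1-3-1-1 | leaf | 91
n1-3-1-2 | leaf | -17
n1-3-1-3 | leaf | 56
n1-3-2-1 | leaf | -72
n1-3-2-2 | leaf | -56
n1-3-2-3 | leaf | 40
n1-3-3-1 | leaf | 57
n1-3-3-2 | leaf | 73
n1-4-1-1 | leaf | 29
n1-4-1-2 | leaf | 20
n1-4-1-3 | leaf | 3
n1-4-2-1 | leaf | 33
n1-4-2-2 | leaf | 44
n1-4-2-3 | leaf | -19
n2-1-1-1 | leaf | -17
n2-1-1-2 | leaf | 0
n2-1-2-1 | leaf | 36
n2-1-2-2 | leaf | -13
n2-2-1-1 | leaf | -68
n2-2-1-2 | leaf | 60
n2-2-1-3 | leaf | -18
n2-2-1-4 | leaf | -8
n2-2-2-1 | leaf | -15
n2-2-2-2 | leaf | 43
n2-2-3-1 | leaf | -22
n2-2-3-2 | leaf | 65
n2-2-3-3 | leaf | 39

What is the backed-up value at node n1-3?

n1-3-1 (P1): max(91, -17, 56) = 91
n1-3-2 (P1): max(-72, -56, 40) = 40
n1-3-3 (P1): max(57, 73) = 73
n1-3 (P2): min(91, 40, 73) = 40

40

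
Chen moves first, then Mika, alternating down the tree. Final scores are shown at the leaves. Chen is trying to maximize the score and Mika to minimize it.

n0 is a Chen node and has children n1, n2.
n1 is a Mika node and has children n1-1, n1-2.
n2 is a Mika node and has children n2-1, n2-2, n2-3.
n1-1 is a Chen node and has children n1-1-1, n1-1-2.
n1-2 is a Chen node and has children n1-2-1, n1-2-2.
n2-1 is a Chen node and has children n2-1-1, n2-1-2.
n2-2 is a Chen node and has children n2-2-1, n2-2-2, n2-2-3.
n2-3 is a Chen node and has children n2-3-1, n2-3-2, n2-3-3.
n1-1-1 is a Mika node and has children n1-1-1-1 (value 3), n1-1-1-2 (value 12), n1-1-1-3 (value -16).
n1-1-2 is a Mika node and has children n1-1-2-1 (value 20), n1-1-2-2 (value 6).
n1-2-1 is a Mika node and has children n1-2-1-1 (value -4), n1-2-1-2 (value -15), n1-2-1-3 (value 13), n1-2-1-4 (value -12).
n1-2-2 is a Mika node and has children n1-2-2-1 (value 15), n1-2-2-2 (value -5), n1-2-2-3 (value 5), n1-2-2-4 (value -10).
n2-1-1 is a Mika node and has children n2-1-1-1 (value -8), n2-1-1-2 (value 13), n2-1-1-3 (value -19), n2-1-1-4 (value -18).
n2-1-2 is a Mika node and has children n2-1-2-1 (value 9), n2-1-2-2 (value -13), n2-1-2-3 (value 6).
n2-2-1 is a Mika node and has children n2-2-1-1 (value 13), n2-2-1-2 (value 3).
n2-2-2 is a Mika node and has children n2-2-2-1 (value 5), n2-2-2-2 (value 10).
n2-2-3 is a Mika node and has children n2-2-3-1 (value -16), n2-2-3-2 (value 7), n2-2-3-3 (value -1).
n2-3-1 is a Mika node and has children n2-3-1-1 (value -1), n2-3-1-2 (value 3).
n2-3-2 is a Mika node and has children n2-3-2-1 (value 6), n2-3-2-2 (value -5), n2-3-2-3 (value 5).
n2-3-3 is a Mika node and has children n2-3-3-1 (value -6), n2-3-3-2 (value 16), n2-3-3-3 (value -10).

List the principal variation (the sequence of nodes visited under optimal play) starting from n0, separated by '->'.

n1-1-1 (Mika): min(3, 12, -16) = -16
n1-1-2 (Mika): min(20, 6) = 6
n1-1 (Chen): max(-16, 6) = 6
n1-2-1 (Mika): min(-4, -15, 13, -12) = -15
n1-2-2 (Mika): min(15, -5, 5, -10) = -10
n1-2 (Chen): max(-15, -10) = -10
n1 (Mika): min(6, -10) = -10
n2-1-1 (Mika): min(-8, 13, -19, -18) = -19
n2-1-2 (Mika): min(9, -13, 6) = -13
n2-1 (Chen): max(-19, -13) = -13
n2-2-1 (Mika): min(13, 3) = 3
n2-2-2 (Mika): min(5, 10) = 5
n2-2-3 (Mika): min(-16, 7, -1) = -16
n2-2 (Chen): max(3, 5, -16) = 5
n2-3-1 (Mika): min(-1, 3) = -1
n2-3-2 (Mika): min(6, -5, 5) = -5
n2-3-3 (Mika): min(-6, 16, -10) = -10
n2-3 (Chen): max(-1, -5, -10) = -1
n2 (Mika): min(-13, 5, -1) = -13
n0 (Chen): max(-10, -13) = -10
At n0, Chen picks n1 (highest: -10).
At n1, Mika picks n1-2 (lowest: -10).
At n1-2, Chen picks n1-2-2 (highest: -10).
At n1-2-2, Mika picks n1-2-2-4 (lowest: -10).
Terminal value -10.

n0 -> n1 -> n1-2 -> n1-2-2 -> n1-2-2-4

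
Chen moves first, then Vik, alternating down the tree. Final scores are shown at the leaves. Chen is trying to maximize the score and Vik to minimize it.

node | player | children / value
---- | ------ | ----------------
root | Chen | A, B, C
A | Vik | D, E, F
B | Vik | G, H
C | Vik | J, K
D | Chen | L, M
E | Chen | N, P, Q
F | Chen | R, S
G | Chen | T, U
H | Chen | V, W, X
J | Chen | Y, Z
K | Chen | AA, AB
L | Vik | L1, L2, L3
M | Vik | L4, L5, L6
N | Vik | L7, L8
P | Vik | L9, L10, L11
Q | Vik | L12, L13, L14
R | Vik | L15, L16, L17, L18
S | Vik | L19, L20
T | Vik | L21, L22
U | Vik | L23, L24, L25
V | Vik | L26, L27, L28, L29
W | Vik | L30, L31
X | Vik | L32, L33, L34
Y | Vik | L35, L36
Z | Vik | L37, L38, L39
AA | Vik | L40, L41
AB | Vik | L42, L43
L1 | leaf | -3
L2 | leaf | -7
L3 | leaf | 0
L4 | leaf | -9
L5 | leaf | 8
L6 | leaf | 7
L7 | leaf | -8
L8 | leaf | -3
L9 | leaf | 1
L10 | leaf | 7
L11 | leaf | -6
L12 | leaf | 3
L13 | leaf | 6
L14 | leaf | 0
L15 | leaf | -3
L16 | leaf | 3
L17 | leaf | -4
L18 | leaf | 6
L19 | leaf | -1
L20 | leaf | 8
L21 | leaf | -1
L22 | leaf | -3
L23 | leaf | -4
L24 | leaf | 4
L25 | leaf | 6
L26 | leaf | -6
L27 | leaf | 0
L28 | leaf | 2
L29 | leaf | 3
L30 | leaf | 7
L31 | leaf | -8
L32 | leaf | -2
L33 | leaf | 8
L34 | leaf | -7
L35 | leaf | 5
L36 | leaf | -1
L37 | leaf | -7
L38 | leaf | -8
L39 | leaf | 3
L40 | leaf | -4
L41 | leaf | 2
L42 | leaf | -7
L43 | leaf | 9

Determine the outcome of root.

-4

L (Vik): min(-3, -7, 0) = -7
M (Vik): min(-9, 8, 7) = -9
D (Chen): max(-7, -9) = -7
N (Vik): min(-8, -3) = -8
P (Vik): min(1, 7, -6) = -6
Q (Vik): min(3, 6, 0) = 0
E (Chen): max(-8, -6, 0) = 0
R (Vik): min(-3, 3, -4, 6) = -4
S (Vik): min(-1, 8) = -1
F (Chen): max(-4, -1) = -1
A (Vik): min(-7, 0, -1) = -7
T (Vik): min(-1, -3) = -3
U (Vik): min(-4, 4, 6) = -4
G (Chen): max(-3, -4) = -3
V (Vik): min(-6, 0, 2, 3) = -6
W (Vik): min(7, -8) = -8
X (Vik): min(-2, 8, -7) = -7
H (Chen): max(-6, -8, -7) = -6
B (Vik): min(-3, -6) = -6
Y (Vik): min(5, -1) = -1
Z (Vik): min(-7, -8, 3) = -8
J (Chen): max(-1, -8) = -1
AA (Vik): min(-4, 2) = -4
AB (Vik): min(-7, 9) = -7
K (Chen): max(-4, -7) = -4
C (Vik): min(-1, -4) = -4
root (Chen): max(-7, -6, -4) = -4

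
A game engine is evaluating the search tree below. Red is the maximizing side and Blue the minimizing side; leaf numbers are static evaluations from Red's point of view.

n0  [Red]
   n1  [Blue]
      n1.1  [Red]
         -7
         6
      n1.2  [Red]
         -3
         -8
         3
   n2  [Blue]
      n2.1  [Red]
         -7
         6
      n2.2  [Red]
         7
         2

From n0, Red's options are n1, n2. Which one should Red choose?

n1.1 (Red): max(-7, 6) = 6
n1.2 (Red): max(-3, -8, 3) = 3
n1 (Blue): min(6, 3) = 3
n2.1 (Red): max(-7, 6) = 6
n2.2 (Red): max(7, 2) = 7
n2 (Blue): min(6, 7) = 6
n0 (Red): max(3, 6) = 6
Red at n0 wants the highest of {n1=3, n2=6}, so chooses n2.

n2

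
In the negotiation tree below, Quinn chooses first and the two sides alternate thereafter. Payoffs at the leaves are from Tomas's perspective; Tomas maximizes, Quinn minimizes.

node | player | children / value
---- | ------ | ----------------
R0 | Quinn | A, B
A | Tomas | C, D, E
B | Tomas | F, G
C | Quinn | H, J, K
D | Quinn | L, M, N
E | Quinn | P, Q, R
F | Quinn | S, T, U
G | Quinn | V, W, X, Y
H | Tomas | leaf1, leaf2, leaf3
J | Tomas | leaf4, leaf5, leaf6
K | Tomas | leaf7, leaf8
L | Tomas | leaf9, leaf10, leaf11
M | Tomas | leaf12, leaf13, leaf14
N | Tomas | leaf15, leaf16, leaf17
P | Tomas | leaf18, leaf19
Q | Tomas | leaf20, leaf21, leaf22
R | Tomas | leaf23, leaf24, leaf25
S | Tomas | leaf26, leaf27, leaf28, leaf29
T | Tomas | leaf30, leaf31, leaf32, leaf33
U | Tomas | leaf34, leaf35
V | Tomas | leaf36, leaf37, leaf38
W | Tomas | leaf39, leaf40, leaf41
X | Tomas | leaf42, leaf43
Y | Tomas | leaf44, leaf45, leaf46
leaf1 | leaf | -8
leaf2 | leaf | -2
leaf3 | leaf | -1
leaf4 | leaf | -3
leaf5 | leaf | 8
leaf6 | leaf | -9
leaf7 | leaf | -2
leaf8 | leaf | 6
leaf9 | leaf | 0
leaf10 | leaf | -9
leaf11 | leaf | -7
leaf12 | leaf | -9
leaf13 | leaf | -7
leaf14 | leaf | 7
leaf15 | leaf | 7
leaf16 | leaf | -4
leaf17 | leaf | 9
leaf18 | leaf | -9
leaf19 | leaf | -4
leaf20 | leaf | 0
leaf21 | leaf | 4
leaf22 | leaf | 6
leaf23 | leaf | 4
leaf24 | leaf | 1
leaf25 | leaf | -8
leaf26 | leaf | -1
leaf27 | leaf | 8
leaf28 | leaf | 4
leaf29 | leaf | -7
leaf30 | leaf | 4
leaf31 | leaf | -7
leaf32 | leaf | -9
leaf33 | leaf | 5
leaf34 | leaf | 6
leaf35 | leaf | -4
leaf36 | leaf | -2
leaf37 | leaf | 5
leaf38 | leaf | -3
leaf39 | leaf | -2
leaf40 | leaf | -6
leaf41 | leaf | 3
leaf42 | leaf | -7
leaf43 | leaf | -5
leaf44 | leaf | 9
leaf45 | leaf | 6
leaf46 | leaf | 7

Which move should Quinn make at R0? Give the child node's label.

H (Tomas): max(-8, -2, -1) = -1
J (Tomas): max(-3, 8, -9) = 8
K (Tomas): max(-2, 6) = 6
C (Quinn): min(-1, 8, 6) = -1
L (Tomas): max(0, -9, -7) = 0
M (Tomas): max(-9, -7, 7) = 7
N (Tomas): max(7, -4, 9) = 9
D (Quinn): min(0, 7, 9) = 0
P (Tomas): max(-9, -4) = -4
Q (Tomas): max(0, 4, 6) = 6
R (Tomas): max(4, 1, -8) = 4
E (Quinn): min(-4, 6, 4) = -4
A (Tomas): max(-1, 0, -4) = 0
S (Tomas): max(-1, 8, 4, -7) = 8
T (Tomas): max(4, -7, -9, 5) = 5
U (Tomas): max(6, -4) = 6
F (Quinn): min(8, 5, 6) = 5
V (Tomas): max(-2, 5, -3) = 5
W (Tomas): max(-2, -6, 3) = 3
X (Tomas): max(-7, -5) = -5
Y (Tomas): max(9, 6, 7) = 9
G (Quinn): min(5, 3, -5, 9) = -5
B (Tomas): max(5, -5) = 5
R0 (Quinn): min(0, 5) = 0
Quinn at R0 wants the lowest of {A=0, B=5}, so chooses A.

A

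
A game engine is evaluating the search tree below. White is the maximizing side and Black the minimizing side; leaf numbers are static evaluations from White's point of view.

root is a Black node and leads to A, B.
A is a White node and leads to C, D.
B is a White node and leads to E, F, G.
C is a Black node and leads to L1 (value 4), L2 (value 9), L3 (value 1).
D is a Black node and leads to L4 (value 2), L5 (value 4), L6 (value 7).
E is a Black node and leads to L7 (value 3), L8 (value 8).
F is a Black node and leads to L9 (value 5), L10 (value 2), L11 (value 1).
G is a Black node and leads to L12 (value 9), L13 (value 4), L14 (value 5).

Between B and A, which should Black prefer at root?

E (Black): min(3, 8) = 3
F (Black): min(5, 2, 1) = 1
G (Black): min(9, 4, 5) = 4
B (White): max(3, 1, 4) = 4
C (Black): min(4, 9, 1) = 1
D (Black): min(2, 4, 7) = 2
A (White): max(1, 2) = 2
Black prefers the lower value; B=4, A=2. A is better since 2 < 4.

A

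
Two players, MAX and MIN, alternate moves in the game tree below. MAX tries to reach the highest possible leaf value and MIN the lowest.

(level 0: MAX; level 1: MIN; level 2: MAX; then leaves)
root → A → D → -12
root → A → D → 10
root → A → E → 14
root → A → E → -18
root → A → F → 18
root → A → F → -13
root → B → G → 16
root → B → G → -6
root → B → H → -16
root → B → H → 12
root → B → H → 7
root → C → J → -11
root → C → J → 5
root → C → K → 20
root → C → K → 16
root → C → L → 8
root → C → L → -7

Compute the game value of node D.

D (MAX): max(-12, 10) = 10

10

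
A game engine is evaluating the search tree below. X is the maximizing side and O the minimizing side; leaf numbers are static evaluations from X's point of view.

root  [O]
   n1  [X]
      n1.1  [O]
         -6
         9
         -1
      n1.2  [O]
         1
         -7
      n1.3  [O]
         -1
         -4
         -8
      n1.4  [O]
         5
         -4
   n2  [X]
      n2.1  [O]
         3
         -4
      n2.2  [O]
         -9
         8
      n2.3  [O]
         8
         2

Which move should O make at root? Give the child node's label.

n1

n1.1 (O): min(-6, 9, -1) = -6
n1.2 (O): min(1, -7) = -7
n1.3 (O): min(-1, -4, -8) = -8
n1.4 (O): min(5, -4) = -4
n1 (X): max(-6, -7, -8, -4) = -4
n2.1 (O): min(3, -4) = -4
n2.2 (O): min(-9, 8) = -9
n2.3 (O): min(8, 2) = 2
n2 (X): max(-4, -9, 2) = 2
root (O): min(-4, 2) = -4
O at root wants the lowest of {n1=-4, n2=2}, so chooses n1.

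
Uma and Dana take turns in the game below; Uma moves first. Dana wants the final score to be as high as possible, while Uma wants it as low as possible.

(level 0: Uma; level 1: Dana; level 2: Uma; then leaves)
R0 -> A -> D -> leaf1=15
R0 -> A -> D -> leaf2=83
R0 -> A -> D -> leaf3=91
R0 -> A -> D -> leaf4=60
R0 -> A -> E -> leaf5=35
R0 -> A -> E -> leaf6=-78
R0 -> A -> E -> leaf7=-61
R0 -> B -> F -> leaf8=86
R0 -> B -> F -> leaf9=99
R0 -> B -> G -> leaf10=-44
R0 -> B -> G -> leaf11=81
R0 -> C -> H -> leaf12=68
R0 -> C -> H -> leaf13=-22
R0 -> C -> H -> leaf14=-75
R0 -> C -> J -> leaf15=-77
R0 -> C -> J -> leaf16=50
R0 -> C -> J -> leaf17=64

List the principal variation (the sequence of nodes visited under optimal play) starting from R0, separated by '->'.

R0 -> C -> H -> leaf14

D (Uma): min(15, 83, 91, 60) = 15
E (Uma): min(35, -78, -61) = -78
A (Dana): max(15, -78) = 15
F (Uma): min(86, 99) = 86
G (Uma): min(-44, 81) = -44
B (Dana): max(86, -44) = 86
H (Uma): min(68, -22, -75) = -75
J (Uma): min(-77, 50, 64) = -77
C (Dana): max(-75, -77) = -75
R0 (Uma): min(15, 86, -75) = -75
At R0, Uma picks C (lowest: -75).
At C, Dana picks H (highest: -75).
At H, Uma picks leaf14 (lowest: -75).
Terminal value -75.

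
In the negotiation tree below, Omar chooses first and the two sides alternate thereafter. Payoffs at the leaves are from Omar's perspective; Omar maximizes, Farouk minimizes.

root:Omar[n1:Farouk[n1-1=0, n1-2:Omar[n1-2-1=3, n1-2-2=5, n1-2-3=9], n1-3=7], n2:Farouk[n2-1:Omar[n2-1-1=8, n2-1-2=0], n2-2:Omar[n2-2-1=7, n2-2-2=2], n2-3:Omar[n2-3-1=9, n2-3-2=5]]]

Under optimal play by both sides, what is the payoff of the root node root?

7

n1-2 (Omar): max(3, 5, 9) = 9
n1 (Farouk): min(0, 9, 7) = 0
n2-1 (Omar): max(8, 0) = 8
n2-2 (Omar): max(7, 2) = 7
n2-3 (Omar): max(9, 5) = 9
n2 (Farouk): min(8, 7, 9) = 7
root (Omar): max(0, 7) = 7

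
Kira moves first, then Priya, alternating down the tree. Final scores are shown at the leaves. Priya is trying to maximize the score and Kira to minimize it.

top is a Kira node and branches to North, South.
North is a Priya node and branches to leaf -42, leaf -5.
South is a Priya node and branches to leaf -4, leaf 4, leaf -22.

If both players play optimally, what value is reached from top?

-5

North (Priya): max(-42, -5) = -5
South (Priya): max(-4, 4, -22) = 4
top (Kira): min(-5, 4) = -5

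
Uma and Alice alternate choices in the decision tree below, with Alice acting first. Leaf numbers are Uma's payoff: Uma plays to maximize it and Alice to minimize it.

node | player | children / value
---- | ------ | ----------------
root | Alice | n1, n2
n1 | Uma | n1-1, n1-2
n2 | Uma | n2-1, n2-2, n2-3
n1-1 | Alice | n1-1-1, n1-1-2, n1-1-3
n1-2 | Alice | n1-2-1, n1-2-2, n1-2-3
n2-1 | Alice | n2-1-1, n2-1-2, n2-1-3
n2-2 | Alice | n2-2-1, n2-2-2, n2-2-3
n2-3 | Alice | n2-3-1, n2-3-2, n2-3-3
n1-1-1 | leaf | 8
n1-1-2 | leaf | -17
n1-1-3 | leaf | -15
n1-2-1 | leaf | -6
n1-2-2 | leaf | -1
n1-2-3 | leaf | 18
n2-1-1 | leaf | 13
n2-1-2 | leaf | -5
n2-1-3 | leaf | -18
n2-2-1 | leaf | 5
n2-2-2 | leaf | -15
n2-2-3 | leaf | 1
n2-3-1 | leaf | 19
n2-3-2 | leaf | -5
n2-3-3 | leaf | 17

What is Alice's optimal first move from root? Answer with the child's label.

n1

n1-1 (Alice): min(8, -17, -15) = -17
n1-2 (Alice): min(-6, -1, 18) = -6
n1 (Uma): max(-17, -6) = -6
n2-1 (Alice): min(13, -5, -18) = -18
n2-2 (Alice): min(5, -15, 1) = -15
n2-3 (Alice): min(19, -5, 17) = -5
n2 (Uma): max(-18, -15, -5) = -5
root (Alice): min(-6, -5) = -6
Alice at root wants the lowest of {n1=-6, n2=-5}, so chooses n1.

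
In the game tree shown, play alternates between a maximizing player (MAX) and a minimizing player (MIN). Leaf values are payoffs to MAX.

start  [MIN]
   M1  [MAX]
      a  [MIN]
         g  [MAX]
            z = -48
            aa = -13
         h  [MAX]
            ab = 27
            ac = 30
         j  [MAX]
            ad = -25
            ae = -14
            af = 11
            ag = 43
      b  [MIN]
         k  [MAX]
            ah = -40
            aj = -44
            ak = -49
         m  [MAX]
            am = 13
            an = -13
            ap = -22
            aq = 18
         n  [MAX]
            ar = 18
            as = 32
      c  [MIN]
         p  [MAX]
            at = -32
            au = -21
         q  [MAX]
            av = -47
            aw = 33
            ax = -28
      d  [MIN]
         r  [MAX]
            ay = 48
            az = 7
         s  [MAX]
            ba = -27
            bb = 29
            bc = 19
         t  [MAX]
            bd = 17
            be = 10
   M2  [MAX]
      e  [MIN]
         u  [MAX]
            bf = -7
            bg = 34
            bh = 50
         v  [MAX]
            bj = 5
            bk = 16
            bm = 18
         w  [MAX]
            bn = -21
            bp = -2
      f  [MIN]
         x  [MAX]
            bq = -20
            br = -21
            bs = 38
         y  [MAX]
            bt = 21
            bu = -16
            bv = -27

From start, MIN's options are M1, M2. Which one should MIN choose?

M1

g (MAX): max(-48, -13) = -13
h (MAX): max(27, 30) = 30
j (MAX): max(-25, -14, 11, 43) = 43
a (MIN): min(-13, 30, 43) = -13
k (MAX): max(-40, -44, -49) = -40
m (MAX): max(13, -13, -22, 18) = 18
n (MAX): max(18, 32) = 32
b (MIN): min(-40, 18, 32) = -40
p (MAX): max(-32, -21) = -21
q (MAX): max(-47, 33, -28) = 33
c (MIN): min(-21, 33) = -21
r (MAX): max(48, 7) = 48
s (MAX): max(-27, 29, 19) = 29
t (MAX): max(17, 10) = 17
d (MIN): min(48, 29, 17) = 17
M1 (MAX): max(-13, -40, -21, 17) = 17
u (MAX): max(-7, 34, 50) = 50
v (MAX): max(5, 16, 18) = 18
w (MAX): max(-21, -2) = -2
e (MIN): min(50, 18, -2) = -2
x (MAX): max(-20, -21, 38) = 38
y (MAX): max(21, -16, -27) = 21
f (MIN): min(38, 21) = 21
M2 (MAX): max(-2, 21) = 21
start (MIN): min(17, 21) = 17
MIN at start wants the lowest of {M1=17, M2=21}, so chooses M1.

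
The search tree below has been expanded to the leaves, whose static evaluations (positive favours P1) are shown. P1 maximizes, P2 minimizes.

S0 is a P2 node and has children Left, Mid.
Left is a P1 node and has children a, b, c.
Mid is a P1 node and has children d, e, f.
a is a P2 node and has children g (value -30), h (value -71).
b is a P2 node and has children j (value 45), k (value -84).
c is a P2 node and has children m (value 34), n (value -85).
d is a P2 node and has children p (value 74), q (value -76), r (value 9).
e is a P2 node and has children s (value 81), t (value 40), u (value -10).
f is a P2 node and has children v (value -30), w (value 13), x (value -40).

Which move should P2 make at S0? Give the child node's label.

Left

a (P2): min(-30, -71) = -71
b (P2): min(45, -84) = -84
c (P2): min(34, -85) = -85
Left (P1): max(-71, -84, -85) = -71
d (P2): min(74, -76, 9) = -76
e (P2): min(81, 40, -10) = -10
f (P2): min(-30, 13, -40) = -40
Mid (P1): max(-76, -10, -40) = -10
S0 (P2): min(-71, -10) = -71
P2 at S0 wants the lowest of {Left=-71, Mid=-10}, so chooses Left.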